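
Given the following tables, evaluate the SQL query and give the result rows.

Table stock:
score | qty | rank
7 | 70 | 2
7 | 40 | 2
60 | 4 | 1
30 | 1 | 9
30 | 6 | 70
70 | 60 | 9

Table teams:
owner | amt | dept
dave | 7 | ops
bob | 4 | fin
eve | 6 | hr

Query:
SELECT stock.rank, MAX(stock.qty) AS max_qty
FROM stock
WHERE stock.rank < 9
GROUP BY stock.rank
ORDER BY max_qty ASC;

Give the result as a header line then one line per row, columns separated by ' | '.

After WHERE (3 rows):
stock.score | stock.qty | stock.rank
7 | 70 | 2
7 | 40 | 2
60 | 4 | 1
After GROUP BY (2 rows):
stock.rank | max_qty
2 | 70
1 | 4
After ORDER BY (2 rows):
stock.rank | max_qty
1 | 4
2 | 70

== RESULT ==
stock.rank | max_qty
1 | 4
2 | 70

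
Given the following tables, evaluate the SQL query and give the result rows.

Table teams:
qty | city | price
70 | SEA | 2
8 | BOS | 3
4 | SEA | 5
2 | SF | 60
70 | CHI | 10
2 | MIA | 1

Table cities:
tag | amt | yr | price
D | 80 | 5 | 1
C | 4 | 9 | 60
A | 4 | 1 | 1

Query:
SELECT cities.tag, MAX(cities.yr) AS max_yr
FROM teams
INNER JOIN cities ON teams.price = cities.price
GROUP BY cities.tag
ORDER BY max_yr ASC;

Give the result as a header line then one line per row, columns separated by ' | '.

After JOIN cities (3 rows):
teams.qty | teams.city | teams.price | cities.tag | cities.amt | cities.yr | cities.price
2 | SF | 60 | C | 4 | 9 | 60
2 | MIA | 1 | D | 80 | 5 | 1
2 | MIA | 1 | A | 4 | 1 | 1
After GROUP BY (3 rows):
cities.tag | max_yr
C | 9
D | 5
A | 1
After ORDER BY (3 rows):
cities.tag | max_yr
A | 1
D | 5
C | 9

== RESULT ==
cities.tag | max_yr
A | 1
D | 5
C | 9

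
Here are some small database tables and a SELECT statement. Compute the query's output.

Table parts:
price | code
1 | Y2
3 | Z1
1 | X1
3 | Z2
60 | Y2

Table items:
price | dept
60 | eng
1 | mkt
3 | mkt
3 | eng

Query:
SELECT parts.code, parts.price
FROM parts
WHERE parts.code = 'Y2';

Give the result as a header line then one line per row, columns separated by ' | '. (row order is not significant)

After WHERE (2 rows):
parts.price | parts.code
1 | Y2
60 | Y2
After SELECT (2 rows):
parts.code | parts.price
Y2 | 1
Y2 | 60

== RESULT ==
parts.code | parts.price
Y2 | 1
Y2 | 60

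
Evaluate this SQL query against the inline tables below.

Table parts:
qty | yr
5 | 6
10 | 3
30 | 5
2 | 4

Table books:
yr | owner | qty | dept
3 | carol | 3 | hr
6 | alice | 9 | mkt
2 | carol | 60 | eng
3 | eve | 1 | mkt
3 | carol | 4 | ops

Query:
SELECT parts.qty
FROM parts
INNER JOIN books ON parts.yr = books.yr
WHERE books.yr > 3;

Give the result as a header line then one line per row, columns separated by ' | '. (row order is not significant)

After JOIN books (4 rows):
parts.qty | parts.yr | books.yr | books.owner | books.qty | books.dept
5 | 6 | 6 | alice | 9 | mkt
10 | 3 | 3 | carol | 3 | hr
10 | 3 | 3 | eve | 1 | mkt
10 | 3 | 3 | carol | 4 | ops
After WHERE (1 rows):
parts.qty | parts.yr | books.yr | books.owner | books.qty | books.dept
5 | 6 | 6 | alice | 9 | mkt
After SELECT (1 rows):
parts.qty
5

== RESULT ==
parts.qty
5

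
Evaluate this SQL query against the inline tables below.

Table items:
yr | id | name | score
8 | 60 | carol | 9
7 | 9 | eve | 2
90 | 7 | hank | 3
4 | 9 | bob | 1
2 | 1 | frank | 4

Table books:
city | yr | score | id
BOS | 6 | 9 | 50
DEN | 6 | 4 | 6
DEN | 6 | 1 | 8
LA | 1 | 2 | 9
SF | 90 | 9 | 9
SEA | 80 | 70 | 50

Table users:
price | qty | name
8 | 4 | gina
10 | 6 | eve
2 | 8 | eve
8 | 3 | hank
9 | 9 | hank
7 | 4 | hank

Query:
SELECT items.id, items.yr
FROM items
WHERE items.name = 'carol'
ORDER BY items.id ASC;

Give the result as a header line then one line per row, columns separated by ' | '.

== RESULT ==
items.id | items.yr
60 | 8

Derivation:
After WHERE (1 rows):
items.yr | items.id | items.name | items.score
8 | 60 | carol | 9
After SELECT (1 rows):
items.id | items.yr
60 | 8
After ORDER BY (1 rows):
items.id | items.yr
60 | 8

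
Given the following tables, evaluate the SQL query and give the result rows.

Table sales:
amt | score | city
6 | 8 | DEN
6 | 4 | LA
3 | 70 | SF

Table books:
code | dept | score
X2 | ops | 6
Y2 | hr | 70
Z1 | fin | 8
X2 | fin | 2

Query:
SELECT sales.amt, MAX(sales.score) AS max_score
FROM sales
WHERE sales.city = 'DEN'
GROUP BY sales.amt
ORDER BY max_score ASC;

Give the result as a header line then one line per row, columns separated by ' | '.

== RESULT ==
sales.amt | max_score
6 | 8

Derivation:
After WHERE (1 rows):
sales.amt | sales.score | sales.city
6 | 8 | DEN
After GROUP BY (1 rows):
sales.amt | max_score
6 | 8
After ORDER BY (1 rows):
sales.amt | max_score
6 | 8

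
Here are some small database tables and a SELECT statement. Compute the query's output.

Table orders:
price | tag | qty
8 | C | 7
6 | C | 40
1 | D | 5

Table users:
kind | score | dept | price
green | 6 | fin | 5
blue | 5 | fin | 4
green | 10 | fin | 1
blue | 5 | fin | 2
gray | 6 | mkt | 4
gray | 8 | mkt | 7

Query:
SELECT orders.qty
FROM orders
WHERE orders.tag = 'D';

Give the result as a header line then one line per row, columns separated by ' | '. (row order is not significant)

== RESULT ==
orders.qty
5

Derivation:
After WHERE (1 rows):
orders.price | orders.tag | orders.qty
1 | D | 5
After SELECT (1 rows):
orders.qty
5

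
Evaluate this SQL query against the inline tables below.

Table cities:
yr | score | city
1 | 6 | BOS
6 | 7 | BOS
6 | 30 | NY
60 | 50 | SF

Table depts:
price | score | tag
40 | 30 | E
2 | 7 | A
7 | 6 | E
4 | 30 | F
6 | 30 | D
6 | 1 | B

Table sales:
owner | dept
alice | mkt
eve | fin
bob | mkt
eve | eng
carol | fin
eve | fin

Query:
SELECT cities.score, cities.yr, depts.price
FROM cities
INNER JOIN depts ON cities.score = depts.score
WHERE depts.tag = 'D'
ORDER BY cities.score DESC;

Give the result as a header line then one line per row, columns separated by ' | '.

After JOIN depts (5 rows):
cities.yr | cities.score | cities.city | depts.price | depts.score | depts.tag
1 | 6 | BOS | 7 | 6 | E
6 | 7 | BOS | 2 | 7 | A
6 | 30 | NY | 40 | 30 | E
6 | 30 | NY | 4 | 30 | F
6 | 30 | NY | 6 | 30 | D
After WHERE (1 rows):
cities.yr | cities.score | cities.city | depts.price | depts.score | depts.tag
6 | 30 | NY | 6 | 30 | D
After SELECT (1 rows):
cities.score | cities.yr | depts.price
30 | 6 | 6
After ORDER BY (1 rows):
cities.score | cities.yr | depts.price
30 | 6 | 6

== RESULT ==
cities.score | cities.yr | depts.price
30 | 6 | 6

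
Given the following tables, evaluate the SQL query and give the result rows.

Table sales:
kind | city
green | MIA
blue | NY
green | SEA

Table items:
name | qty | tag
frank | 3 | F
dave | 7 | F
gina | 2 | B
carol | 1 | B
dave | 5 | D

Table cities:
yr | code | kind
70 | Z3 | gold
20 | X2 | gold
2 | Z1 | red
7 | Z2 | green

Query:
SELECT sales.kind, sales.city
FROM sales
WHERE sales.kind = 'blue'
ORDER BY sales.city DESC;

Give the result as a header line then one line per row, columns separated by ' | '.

== RESULT ==
sales.kind | sales.city
blue | NY

Derivation:
After WHERE (1 rows):
sales.kind | sales.city
blue | NY
After SELECT (1 rows):
sales.kind | sales.city
blue | NY
After ORDER BY (1 rows):
sales.kind | sales.city
blue | NY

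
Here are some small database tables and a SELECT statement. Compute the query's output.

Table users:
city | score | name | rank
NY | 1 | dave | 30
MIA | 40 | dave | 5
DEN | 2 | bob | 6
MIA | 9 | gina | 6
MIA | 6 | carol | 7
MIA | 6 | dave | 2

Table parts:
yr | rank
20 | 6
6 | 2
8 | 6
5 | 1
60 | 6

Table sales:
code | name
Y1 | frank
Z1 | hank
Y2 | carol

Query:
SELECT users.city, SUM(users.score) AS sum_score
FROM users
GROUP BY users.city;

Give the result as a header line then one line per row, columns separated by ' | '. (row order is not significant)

== RESULT ==
users.city | sum_score
NY | 1
MIA | 61
DEN | 2

Derivation:
After GROUP BY (3 rows):
users.city | sum_score
NY | 1
MIA | 61
DEN | 2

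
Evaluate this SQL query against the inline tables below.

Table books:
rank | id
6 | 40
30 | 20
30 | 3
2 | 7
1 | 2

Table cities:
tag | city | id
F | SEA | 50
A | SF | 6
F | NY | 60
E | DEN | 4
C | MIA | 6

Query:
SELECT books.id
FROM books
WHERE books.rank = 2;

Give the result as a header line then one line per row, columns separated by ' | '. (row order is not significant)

After WHERE (1 rows):
books.rank | books.id
2 | 7
After SELECT (1 rows):
books.id
7

== RESULT ==
books.id
7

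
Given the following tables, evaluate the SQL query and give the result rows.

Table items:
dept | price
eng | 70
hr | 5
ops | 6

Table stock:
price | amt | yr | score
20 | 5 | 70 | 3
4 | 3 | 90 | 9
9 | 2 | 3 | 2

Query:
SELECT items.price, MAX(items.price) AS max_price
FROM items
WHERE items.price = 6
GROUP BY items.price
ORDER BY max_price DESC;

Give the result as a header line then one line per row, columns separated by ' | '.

After WHERE (1 rows):
items.dept | items.price
ops | 6
After GROUP BY (1 rows):
items.price | max_price
6 | 6
After ORDER BY (1 rows):
items.price | max_price
6 | 6

== RESULT ==
items.price | max_price
6 | 6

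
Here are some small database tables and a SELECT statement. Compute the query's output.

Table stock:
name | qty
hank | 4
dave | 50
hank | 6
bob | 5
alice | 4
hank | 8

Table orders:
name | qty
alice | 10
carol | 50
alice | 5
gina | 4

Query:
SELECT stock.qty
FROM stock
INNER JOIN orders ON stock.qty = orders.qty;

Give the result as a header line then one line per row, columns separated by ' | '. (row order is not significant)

== RESULT ==
stock.qty
4
50
5
4

Derivation:
After JOIN orders (4 rows):
stock.name | stock.qty | orders.name | orders.qty
hank | 4 | gina | 4
dave | 50 | carol | 50
bob | 5 | alice | 5
alice | 4 | gina | 4
After SELECT (4 rows):
stock.qty
4
50
5
4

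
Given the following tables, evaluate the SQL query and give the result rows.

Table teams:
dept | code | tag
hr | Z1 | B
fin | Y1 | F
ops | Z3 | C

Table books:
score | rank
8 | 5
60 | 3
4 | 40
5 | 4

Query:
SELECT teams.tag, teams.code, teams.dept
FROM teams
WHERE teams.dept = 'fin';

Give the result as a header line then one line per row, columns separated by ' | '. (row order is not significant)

== RESULT ==
teams.tag | teams.code | teams.dept
F | Y1 | fin

Derivation:
After WHERE (1 rows):
teams.dept | teams.code | teams.tag
fin | Y1 | F
After SELECT (1 rows):
teams.tag | teams.code | teams.dept
F | Y1 | fin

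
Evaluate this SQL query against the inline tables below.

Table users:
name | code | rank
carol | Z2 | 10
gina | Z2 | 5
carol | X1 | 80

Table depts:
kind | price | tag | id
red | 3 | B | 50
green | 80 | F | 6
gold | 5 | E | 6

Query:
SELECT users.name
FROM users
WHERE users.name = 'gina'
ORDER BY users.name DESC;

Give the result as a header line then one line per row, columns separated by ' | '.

== RESULT ==
users.name
gina

Derivation:
After WHERE (1 rows):
users.name | users.code | users.rank
gina | Z2 | 5
After SELECT (1 rows):
users.name
gina
After ORDER BY (1 rows):
users.name
gina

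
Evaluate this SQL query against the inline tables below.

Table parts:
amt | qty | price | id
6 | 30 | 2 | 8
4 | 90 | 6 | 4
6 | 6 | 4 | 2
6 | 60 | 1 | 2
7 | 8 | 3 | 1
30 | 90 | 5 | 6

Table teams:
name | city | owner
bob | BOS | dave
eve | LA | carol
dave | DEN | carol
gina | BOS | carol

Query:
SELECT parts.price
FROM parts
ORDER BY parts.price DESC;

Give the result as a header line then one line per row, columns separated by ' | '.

After SELECT (6 rows):
parts.price
2
6
4
1
3
5
After ORDER BY (6 rows):
parts.price
6
5
4
3
2
1

== RESULT ==
parts.price
6
5
4
3
2
1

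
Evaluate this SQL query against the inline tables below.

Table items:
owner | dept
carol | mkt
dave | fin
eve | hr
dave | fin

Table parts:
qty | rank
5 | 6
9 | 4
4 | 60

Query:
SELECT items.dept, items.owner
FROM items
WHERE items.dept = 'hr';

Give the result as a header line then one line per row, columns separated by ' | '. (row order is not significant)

After WHERE (1 rows):
items.owner | items.dept
eve | hr
After SELECT (1 rows):
items.dept | items.owner
hr | eve

== RESULT ==
items.dept | items.owner
hr | eve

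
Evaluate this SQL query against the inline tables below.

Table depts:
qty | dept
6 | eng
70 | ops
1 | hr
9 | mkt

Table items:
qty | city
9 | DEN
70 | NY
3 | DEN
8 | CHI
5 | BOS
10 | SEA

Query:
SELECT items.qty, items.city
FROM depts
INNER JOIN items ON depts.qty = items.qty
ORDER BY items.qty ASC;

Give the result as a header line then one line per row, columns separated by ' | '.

After JOIN items (2 rows):
depts.qty | depts.dept | items.qty | items.city
70 | ops | 70 | NY
9 | mkt | 9 | DEN
After SELECT (2 rows):
items.qty | items.city
70 | NY
9 | DEN
After ORDER BY (2 rows):
items.qty | items.city
9 | DEN
70 | NY

== RESULT ==
items.qty | items.city
9 | DEN
70 | NY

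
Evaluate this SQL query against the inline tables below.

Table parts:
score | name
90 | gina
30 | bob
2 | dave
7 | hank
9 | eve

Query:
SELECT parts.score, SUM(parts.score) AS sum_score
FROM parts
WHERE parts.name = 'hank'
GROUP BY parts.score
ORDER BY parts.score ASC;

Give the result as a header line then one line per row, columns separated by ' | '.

After WHERE (1 rows):
parts.score | parts.name
7 | hank
After GROUP BY (1 rows):
parts.score | sum_score
7 | 7
After ORDER BY (1 rows):
parts.score | sum_score
7 | 7

== RESULT ==
parts.score | sum_score
7 | 7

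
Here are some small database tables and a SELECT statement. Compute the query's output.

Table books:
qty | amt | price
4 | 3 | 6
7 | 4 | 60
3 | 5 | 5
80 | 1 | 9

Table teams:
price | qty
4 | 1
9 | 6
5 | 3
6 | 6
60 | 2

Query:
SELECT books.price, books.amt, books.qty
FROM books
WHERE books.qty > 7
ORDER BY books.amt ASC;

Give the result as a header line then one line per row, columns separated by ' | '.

After WHERE (1 rows):
books.qty | books.amt | books.price
80 | 1 | 9
After SELECT (1 rows):
books.price | books.amt | books.qty
9 | 1 | 80
After ORDER BY (1 rows):
books.price | books.amt | books.qty
9 | 1 | 80

== RESULT ==
books.price | books.amt | books.qty
9 | 1 | 80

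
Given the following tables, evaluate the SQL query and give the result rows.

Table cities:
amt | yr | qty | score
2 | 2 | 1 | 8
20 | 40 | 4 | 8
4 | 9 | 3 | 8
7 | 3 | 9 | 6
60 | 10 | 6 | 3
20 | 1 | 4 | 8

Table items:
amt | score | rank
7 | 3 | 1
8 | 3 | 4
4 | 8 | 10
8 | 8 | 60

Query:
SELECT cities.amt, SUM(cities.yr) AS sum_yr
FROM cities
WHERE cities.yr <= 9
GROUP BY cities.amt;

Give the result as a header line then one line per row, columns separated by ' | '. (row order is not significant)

== RESULT ==
cities.amt | sum_yr
2 | 2
4 | 9
7 | 3
20 | 1

Derivation:
After WHERE (4 rows):
cities.amt | cities.yr | cities.qty | cities.score
2 | 2 | 1 | 8
4 | 9 | 3 | 8
7 | 3 | 9 | 6
20 | 1 | 4 | 8
After GROUP BY (4 rows):
cities.amt | sum_yr
2 | 2
4 | 9
7 | 3
20 | 1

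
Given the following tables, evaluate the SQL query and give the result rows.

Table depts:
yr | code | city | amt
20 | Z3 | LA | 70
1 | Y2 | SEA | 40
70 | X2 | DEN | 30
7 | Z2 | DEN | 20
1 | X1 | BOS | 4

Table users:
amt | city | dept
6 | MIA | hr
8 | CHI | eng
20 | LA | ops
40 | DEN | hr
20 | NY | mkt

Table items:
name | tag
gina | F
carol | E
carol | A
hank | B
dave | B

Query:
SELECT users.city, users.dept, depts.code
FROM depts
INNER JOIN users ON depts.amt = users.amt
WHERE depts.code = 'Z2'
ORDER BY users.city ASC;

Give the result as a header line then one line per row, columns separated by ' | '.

After JOIN users (3 rows):
depts.yr | depts.code | depts.city | depts.amt | users.amt | users.city | users.dept
1 | Y2 | SEA | 40 | 40 | DEN | hr
7 | Z2 | DEN | 20 | 20 | LA | ops
7 | Z2 | DEN | 20 | 20 | NY | mkt
After WHERE (2 rows):
depts.yr | depts.code | depts.city | depts.amt | users.amt | users.city | users.dept
7 | Z2 | DEN | 20 | 20 | LA | ops
7 | Z2 | DEN | 20 | 20 | NY | mkt
After SELECT (2 rows):
users.city | users.dept | depts.code
LA | ops | Z2
NY | mkt | Z2
After ORDER BY (2 rows):
users.city | users.dept | depts.code
LA | ops | Z2
NY | mkt | Z2

== RESULT ==
users.city | users.dept | depts.code
LA | ops | Z2
NY | mkt | Z2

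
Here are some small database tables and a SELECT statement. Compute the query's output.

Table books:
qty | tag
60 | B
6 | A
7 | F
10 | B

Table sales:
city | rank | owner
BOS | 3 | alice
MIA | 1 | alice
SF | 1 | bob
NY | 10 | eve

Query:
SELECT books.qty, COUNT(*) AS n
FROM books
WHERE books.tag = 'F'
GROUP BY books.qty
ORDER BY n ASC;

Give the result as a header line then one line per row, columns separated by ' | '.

After WHERE (1 rows):
books.qty | books.tag
7 | F
After GROUP BY (1 rows):
books.qty | n
7 | 1
After ORDER BY (1 rows):
books.qty | n
7 | 1

== RESULT ==
books.qty | n
7 | 1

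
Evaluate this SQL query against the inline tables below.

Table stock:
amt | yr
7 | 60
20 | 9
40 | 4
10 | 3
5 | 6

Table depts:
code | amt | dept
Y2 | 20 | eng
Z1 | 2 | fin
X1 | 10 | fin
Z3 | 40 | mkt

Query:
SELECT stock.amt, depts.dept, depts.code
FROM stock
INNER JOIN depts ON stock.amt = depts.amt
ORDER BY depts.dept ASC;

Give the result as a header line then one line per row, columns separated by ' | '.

After JOIN depts (3 rows):
stock.amt | stock.yr | depts.code | depts.amt | depts.dept
20 | 9 | Y2 | 20 | eng
40 | 4 | Z3 | 40 | mkt
10 | 3 | X1 | 10 | fin
After SELECT (3 rows):
stock.amt | depts.dept | depts.code
20 | eng | Y2
40 | mkt | Z3
10 | fin | X1
After ORDER BY (3 rows):
stock.amt | depts.dept | depts.code
20 | eng | Y2
10 | fin | X1
40 | mkt | Z3

== RESULT ==
stock.amt | depts.dept | depts.code
20 | eng | Y2
10 | fin | X1
40 | mkt | Z3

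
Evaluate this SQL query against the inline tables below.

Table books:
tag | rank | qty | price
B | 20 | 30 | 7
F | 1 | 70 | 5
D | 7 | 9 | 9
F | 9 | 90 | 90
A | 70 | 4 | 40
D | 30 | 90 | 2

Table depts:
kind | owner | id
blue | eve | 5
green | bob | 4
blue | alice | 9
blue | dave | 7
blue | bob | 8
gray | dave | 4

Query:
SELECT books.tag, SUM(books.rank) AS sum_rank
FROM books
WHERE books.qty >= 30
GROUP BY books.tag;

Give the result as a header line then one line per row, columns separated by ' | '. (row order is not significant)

== RESULT ==
books.tag | sum_rank
B | 20
F | 10
D | 30

Derivation:
After WHERE (4 rows):
books.tag | books.rank | books.qty | books.price
B | 20 | 30 | 7
F | 1 | 70 | 5
F | 9 | 90 | 90
D | 30 | 90 | 2
After GROUP BY (3 rows):
books.tag | sum_rank
B | 20
F | 10
D | 30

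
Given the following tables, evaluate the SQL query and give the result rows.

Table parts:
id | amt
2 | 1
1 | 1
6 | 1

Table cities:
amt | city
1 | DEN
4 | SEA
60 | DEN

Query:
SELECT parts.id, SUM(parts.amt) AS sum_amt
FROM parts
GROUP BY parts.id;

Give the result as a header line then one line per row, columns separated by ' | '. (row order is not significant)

== RESULT ==
parts.id | sum_amt
2 | 1
1 | 1
6 | 1

Derivation:
After GROUP BY (3 rows):
parts.id | sum_amt
2 | 1
1 | 1
6 | 1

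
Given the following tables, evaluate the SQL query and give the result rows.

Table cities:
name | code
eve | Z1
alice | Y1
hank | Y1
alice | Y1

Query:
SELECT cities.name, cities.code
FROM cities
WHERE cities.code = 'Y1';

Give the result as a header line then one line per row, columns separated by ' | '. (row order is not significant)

== RESULT ==
cities.name | cities.code
alice | Y1
hank | Y1
alice | Y1

Derivation:
After WHERE (3 rows):
cities.name | cities.code
alice | Y1
hank | Y1
alice | Y1
After SELECT (3 rows):
cities.name | cities.code
alice | Y1
hank | Y1
alice | Y1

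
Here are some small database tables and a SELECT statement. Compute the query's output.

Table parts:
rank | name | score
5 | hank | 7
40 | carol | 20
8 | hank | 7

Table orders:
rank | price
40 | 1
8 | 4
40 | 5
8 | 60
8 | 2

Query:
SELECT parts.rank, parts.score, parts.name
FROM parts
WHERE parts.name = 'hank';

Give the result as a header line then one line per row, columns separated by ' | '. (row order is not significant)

== RESULT ==
parts.rank | parts.score | parts.name
5 | 7 | hank
8 | 7 | hank

Derivation:
After WHERE (2 rows):
parts.rank | parts.name | parts.score
5 | hank | 7
8 | hank | 7
After SELECT (2 rows):
parts.rank | parts.score | parts.name
5 | 7 | hank
8 | 7 | hank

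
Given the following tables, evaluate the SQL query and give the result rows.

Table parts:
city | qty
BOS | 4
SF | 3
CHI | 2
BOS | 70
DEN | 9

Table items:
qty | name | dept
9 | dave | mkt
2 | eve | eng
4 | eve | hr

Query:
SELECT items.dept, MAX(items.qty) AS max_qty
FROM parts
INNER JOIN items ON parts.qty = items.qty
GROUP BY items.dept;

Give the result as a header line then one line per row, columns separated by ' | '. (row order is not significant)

After JOIN items (3 rows):
parts.city | parts.qty | items.qty | items.name | items.dept
BOS | 4 | 4 | eve | hr
CHI | 2 | 2 | eve | eng
DEN | 9 | 9 | dave | mkt
After GROUP BY (3 rows):
items.dept | max_qty
hr | 4
eng | 2
mkt | 9

== RESULT ==
items.dept | max_qty
hr | 4
eng | 2
mkt | 9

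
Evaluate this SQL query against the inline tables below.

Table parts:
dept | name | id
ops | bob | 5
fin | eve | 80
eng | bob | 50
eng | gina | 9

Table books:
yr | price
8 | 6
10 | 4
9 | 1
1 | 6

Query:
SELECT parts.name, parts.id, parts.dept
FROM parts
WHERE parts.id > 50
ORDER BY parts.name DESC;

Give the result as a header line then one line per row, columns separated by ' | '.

After WHERE (1 rows):
parts.dept | parts.name | parts.id
fin | eve | 80
After SELECT (1 rows):
parts.name | parts.id | parts.dept
eve | 80 | fin
After ORDER BY (1 rows):
parts.name | parts.id | parts.dept
eve | 80 | fin

== RESULT ==
parts.name | parts.id | parts.dept
eve | 80 | fin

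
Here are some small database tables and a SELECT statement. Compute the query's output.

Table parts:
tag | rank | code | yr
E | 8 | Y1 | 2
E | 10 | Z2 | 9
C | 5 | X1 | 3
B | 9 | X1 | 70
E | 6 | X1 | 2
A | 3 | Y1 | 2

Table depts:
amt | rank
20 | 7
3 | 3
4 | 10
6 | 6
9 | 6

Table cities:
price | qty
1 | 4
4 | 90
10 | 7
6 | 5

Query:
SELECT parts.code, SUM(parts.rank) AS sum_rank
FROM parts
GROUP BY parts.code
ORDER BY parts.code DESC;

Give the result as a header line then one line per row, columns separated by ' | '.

== RESULT ==
parts.code | sum_rank
Z2 | 10
Y1 | 11
X1 | 20

Derivation:
After GROUP BY (3 rows):
parts.code | sum_rank
Y1 | 11
Z2 | 10
X1 | 20
After ORDER BY (3 rows):
parts.code | sum_rank
Z2 | 10
Y1 | 11
X1 | 20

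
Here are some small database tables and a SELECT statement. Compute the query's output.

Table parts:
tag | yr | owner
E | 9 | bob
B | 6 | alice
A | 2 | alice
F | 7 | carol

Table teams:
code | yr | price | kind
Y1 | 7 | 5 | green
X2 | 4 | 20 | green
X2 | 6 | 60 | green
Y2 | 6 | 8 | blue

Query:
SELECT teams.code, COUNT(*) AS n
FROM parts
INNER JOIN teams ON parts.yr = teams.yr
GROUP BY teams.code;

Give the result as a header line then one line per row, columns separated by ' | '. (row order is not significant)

== RESULT ==
teams.code | n
X2 | 1
Y2 | 1
Y1 | 1

Derivation:
After JOIN teams (3 rows):
parts.tag | parts.yr | parts.owner | teams.code | teams.yr | teams.price | teams.kind
B | 6 | alice | X2 | 6 | 60 | green
B | 6 | alice | Y2 | 6 | 8 | blue
F | 7 | carol | Y1 | 7 | 5 | green
After GROUP BY (3 rows):
teams.code | n
X2 | 1
Y2 | 1
Y1 | 1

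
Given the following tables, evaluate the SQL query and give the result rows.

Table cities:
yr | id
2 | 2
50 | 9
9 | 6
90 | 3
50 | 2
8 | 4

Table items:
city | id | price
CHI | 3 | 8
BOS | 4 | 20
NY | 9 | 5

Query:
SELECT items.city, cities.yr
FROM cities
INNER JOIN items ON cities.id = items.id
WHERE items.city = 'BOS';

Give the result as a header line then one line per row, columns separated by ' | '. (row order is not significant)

== RESULT ==
items.city | cities.yr
BOS | 8

Derivation:
After JOIN items (3 rows):
cities.yr | cities.id | items.city | items.id | items.price
50 | 9 | NY | 9 | 5
90 | 3 | CHI | 3 | 8
8 | 4 | BOS | 4 | 20
After WHERE (1 rows):
cities.yr | cities.id | items.city | items.id | items.price
8 | 4 | BOS | 4 | 20
After SELECT (1 rows):
items.city | cities.yr
BOS | 8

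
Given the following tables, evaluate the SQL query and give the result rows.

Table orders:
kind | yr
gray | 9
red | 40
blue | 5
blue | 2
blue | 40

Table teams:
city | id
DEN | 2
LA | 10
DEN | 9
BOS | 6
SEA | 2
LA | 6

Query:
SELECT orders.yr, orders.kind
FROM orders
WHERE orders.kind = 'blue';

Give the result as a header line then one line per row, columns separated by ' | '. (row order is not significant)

== RESULT ==
orders.yr | orders.kind
5 | blue
2 | blue
40 | blue

Derivation:
After WHERE (3 rows):
orders.kind | orders.yr
blue | 5
blue | 2
blue | 40
After SELECT (3 rows):
orders.yr | orders.kind
5 | blue
2 | blue
40 | blue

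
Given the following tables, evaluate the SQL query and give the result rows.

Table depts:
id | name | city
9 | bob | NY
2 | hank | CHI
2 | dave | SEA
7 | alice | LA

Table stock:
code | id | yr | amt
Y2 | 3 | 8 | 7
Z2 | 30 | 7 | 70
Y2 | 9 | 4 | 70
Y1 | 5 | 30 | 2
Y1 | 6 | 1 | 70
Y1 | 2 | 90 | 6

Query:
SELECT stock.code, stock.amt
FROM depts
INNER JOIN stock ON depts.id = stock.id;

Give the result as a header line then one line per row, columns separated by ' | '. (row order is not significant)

After JOIN stock (3 rows):
depts.id | depts.name | depts.city | stock.code | stock.id | stock.yr | stock.amt
9 | bob | NY | Y2 | 9 | 4 | 70
2 | hank | CHI | Y1 | 2 | 90 | 6
2 | dave | SEA | Y1 | 2 | 90 | 6
After SELECT (3 rows):
stock.code | stock.amt
Y2 | 70
Y1 | 6
Y1 | 6

== RESULT ==
stock.code | stock.amt
Y2 | 70
Y1 | 6
Y1 | 6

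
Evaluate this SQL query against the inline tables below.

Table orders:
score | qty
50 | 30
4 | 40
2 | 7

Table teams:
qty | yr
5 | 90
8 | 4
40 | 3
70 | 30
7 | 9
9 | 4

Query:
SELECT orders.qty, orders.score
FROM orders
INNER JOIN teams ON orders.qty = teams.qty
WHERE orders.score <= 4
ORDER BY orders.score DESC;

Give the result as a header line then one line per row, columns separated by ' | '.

After JOIN teams (2 rows):
orders.score | orders.qty | teams.qty | teams.yr
4 | 40 | 40 | 3
2 | 7 | 7 | 9
After WHERE (2 rows):
orders.score | orders.qty | teams.qty | teams.yr
4 | 40 | 40 | 3
2 | 7 | 7 | 9
After SELECT (2 rows):
orders.qty | orders.score
40 | 4
7 | 2
After ORDER BY (2 rows):
orders.qty | orders.score
40 | 4
7 | 2

== RESULT ==
orders.qty | orders.score
40 | 4
7 | 2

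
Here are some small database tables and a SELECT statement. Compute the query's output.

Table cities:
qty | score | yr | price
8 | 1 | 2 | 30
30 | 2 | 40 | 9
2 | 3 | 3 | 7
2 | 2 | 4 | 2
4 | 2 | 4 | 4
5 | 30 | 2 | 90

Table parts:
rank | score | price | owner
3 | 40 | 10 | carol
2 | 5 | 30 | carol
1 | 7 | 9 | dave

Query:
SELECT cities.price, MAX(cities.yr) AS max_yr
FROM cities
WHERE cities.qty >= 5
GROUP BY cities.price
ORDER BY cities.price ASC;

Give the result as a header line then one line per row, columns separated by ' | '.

== RESULT ==
cities.price | max_yr
9 | 40
30 | 2
90 | 2

Derivation:
After WHERE (3 rows):
cities.qty | cities.score | cities.yr | cities.price
8 | 1 | 2 | 30
30 | 2 | 40 | 9
5 | 30 | 2 | 90
After GROUP BY (3 rows):
cities.price | max_yr
30 | 2
9 | 40
90 | 2
After ORDER BY (3 rows):
cities.price | max_yr
9 | 40
30 | 2
90 | 2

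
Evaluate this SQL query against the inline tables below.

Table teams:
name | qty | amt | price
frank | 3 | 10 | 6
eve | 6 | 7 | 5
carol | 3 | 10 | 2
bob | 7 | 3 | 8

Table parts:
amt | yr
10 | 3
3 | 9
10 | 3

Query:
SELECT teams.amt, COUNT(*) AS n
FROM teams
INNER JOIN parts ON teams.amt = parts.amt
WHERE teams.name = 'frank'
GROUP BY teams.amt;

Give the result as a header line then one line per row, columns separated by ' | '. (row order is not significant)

== RESULT ==
teams.amt | n
10 | 2

Derivation:
After JOIN parts (5 rows):
teams.name | teams.qty | teams.amt | teams.price | parts.amt | parts.yr
frank | 3 | 10 | 6 | 10 | 3
frank | 3 | 10 | 6 | 10 | 3
carol | 3 | 10 | 2 | 10 | 3
carol | 3 | 10 | 2 | 10 | 3
bob | 7 | 3 | 8 | 3 | 9
After WHERE (2 rows):
teams.name | teams.qty | teams.amt | teams.price | parts.amt | parts.yr
frank | 3 | 10 | 6 | 10 | 3
frank | 3 | 10 | 6 | 10 | 3
After GROUP BY (1 rows):
teams.amt | n
10 | 2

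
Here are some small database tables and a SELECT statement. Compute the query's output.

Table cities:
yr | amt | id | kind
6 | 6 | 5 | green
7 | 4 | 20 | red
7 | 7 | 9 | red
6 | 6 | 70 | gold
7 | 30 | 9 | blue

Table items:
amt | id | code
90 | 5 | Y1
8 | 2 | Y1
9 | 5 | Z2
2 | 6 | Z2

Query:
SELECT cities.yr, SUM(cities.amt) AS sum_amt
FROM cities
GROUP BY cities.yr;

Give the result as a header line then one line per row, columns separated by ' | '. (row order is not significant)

After GROUP BY (2 rows):
cities.yr | sum_amt
6 | 12
7 | 41

== RESULT ==
cities.yr | sum_amt
6 | 12
7 | 41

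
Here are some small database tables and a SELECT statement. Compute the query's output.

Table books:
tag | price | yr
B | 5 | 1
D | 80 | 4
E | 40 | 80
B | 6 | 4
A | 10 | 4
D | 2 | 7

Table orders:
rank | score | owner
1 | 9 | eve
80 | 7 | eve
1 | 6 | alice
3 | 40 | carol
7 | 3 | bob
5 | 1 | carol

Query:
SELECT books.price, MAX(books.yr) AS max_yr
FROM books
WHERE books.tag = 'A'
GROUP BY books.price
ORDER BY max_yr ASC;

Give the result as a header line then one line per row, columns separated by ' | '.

== RESULT ==
books.price | max_yr
10 | 4

Derivation:
After WHERE (1 rows):
books.tag | books.price | books.yr
A | 10 | 4
After GROUP BY (1 rows):
books.price | max_yr
10 | 4
After ORDER BY (1 rows):
books.price | max_yr
10 | 4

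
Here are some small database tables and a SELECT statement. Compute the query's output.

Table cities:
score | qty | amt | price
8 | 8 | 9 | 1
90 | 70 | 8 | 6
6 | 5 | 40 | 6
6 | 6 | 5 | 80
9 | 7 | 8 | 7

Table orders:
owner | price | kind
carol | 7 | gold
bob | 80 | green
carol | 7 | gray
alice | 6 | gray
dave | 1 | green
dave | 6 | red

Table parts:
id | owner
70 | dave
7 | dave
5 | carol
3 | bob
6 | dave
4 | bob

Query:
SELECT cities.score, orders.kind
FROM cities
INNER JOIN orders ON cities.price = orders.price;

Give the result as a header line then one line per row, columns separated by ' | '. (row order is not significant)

== RESULT ==
cities.score | orders.kind
8 | green
90 | gray
90 | red
6 | gray
6 | red
6 | green
9 | gold
9 | gray

Derivation:
After JOIN orders (8 rows):
cities.score | cities.qty | cities.amt | cities.price | orders.owner | orders.price | orders.kind
8 | 8 | 9 | 1 | dave | 1 | green
90 | 70 | 8 | 6 | alice | 6 | gray
90 | 70 | 8 | 6 | dave | 6 | red
6 | 5 | 40 | 6 | alice | 6 | gray
6 | 5 | 40 | 6 | dave | 6 | red
6 | 6 | 5 | 80 | bob | 80 | green
9 | 7 | 8 | 7 | carol | 7 | gold
9 | 7 | 8 | 7 | carol | 7 | gray
After SELECT (8 rows):
cities.score | orders.kind
8 | green
90 | gray
90 | red
6 | gray
6 | red
6 | green
9 | gold
9 | gray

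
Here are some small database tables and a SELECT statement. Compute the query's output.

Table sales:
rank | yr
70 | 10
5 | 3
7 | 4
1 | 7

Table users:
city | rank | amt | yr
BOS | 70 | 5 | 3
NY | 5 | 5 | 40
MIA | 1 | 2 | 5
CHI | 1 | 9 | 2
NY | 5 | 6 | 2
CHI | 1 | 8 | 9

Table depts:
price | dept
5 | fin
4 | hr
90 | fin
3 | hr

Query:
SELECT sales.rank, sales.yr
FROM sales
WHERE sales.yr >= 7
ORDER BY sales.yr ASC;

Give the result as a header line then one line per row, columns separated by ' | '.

== RESULT ==
sales.rank | sales.yr
1 | 7
70 | 10

Derivation:
After WHERE (2 rows):
sales.rank | sales.yr
70 | 10
1 | 7
After SELECT (2 rows):
sales.rank | sales.yr
70 | 10
1 | 7
After ORDER BY (2 rows):
sales.rank | sales.yr
1 | 7
70 | 10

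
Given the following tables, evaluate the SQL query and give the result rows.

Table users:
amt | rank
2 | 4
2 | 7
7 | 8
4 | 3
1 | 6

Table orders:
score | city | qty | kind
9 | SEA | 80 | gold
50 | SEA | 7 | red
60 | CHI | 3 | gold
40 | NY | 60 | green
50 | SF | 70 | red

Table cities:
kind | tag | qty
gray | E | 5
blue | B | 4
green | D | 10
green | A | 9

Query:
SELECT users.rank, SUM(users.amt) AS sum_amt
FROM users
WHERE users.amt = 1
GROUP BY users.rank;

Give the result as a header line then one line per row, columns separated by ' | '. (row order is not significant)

== RESULT ==
users.rank | sum_amt
6 | 1

Derivation:
After WHERE (1 rows):
users.amt | users.rank
1 | 6
After GROUP BY (1 rows):
users.rank | sum_amt
6 | 1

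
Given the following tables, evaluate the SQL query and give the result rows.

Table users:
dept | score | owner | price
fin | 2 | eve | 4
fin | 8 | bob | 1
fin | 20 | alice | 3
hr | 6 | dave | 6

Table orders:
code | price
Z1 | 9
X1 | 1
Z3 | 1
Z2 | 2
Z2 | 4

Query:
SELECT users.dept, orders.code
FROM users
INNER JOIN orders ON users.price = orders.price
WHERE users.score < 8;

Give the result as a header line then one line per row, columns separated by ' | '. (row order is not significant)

After JOIN orders (3 rows):
users.dept | users.score | users.owner | users.price | orders.code | orders.price
fin | 2 | eve | 4 | Z2 | 4
fin | 8 | bob | 1 | X1 | 1
fin | 8 | bob | 1 | Z3 | 1
After WHERE (1 rows):
users.dept | users.score | users.owner | users.price | orders.code | orders.price
fin | 2 | eve | 4 | Z2 | 4
After SELECT (1 rows):
users.dept | orders.code
fin | Z2

== RESULT ==
users.dept | orders.code
fin | Z2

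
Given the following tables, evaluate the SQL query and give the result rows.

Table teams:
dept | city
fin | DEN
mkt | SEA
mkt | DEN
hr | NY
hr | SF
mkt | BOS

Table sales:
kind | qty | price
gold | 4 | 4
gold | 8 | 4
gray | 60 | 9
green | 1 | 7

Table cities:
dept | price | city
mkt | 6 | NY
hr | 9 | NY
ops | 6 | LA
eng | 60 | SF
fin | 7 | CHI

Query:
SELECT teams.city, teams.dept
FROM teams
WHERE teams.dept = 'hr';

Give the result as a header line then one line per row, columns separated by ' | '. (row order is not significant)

After WHERE (2 rows):
teams.dept | teams.city
hr | NY
hr | SF
After SELECT (2 rows):
teams.city | teams.dept
NY | hr
SF | hr

== RESULT ==
teams.city | teams.dept
NY | hr
SF | hr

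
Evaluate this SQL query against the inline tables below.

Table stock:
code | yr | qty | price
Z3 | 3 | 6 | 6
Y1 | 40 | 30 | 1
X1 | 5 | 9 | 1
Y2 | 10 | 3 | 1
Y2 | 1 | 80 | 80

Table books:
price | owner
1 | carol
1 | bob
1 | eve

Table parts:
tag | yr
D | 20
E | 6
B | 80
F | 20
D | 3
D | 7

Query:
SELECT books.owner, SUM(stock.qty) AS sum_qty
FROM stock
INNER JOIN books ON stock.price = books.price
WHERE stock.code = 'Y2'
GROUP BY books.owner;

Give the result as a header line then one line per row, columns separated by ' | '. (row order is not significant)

After JOIN books (9 rows):
stock.code | stock.yr | stock.qty | stock.price | books.price | books.owner
Y1 | 40 | 30 | 1 | 1 | carol
Y1 | 40 | 30 | 1 | 1 | bob
Y1 | 40 | 30 | 1 | 1 | eve
X1 | 5 | 9 | 1 | 1 | carol
X1 | 5 | 9 | 1 | 1 | bob
X1 | 5 | 9 | 1 | 1 | eve
Y2 | 10 | 3 | 1 | 1 | carol
Y2 | 10 | 3 | 1 | 1 | bob
Y2 | 10 | 3 | 1 | 1 | eve
After WHERE (3 rows):
stock.code | stock.yr | stock.qty | stock.price | books.price | books.owner
Y2 | 10 | 3 | 1 | 1 | carol
Y2 | 10 | 3 | 1 | 1 | bob
Y2 | 10 | 3 | 1 | 1 | eve
After GROUP BY (3 rows):
books.owner | sum_qty
carol | 3
bob | 3
eve | 3

== RESULT ==
books.owner | sum_qty
carol | 3
bob | 3
eve | 3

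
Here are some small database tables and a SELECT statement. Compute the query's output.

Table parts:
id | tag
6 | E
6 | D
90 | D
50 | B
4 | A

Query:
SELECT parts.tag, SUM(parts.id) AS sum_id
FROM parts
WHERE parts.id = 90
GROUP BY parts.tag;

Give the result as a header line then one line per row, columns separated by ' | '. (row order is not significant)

== RESULT ==
parts.tag | sum_id
D | 90

Derivation:
After WHERE (1 rows):
parts.id | parts.tag
90 | D
After GROUP BY (1 rows):
parts.tag | sum_id
D | 90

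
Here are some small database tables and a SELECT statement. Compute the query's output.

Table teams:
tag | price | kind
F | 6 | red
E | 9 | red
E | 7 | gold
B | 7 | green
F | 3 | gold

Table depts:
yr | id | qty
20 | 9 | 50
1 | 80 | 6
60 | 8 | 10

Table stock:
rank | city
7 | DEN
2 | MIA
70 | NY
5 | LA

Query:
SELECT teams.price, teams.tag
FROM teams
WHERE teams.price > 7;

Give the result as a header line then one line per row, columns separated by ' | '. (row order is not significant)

== RESULT ==
teams.price | teams.tag
9 | E

Derivation:
After WHERE (1 rows):
teams.tag | teams.price | teams.kind
E | 9 | red
After SELECT (1 rows):
teams.price | teams.tag
9 | E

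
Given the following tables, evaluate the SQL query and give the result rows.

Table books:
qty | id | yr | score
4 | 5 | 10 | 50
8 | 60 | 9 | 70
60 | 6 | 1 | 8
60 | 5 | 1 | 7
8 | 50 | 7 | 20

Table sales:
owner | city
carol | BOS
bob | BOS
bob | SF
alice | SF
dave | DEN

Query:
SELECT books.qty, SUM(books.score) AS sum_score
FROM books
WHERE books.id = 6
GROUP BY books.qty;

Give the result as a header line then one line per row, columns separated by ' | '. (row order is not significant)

== RESULT ==
books.qty | sum_score
60 | 8

Derivation:
After WHERE (1 rows):
books.qty | books.id | books.yr | books.score
60 | 6 | 1 | 8
After GROUP BY (1 rows):
books.qty | sum_score
60 | 8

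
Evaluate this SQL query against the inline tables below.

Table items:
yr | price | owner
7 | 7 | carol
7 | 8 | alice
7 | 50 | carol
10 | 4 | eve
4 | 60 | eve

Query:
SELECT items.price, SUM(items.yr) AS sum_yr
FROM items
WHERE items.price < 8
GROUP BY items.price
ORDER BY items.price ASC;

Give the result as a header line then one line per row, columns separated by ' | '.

== RESULT ==
items.price | sum_yr
4 | 10
7 | 7

Derivation:
After WHERE (2 rows):
items.yr | items.price | items.owner
7 | 7 | carol
10 | 4 | eve
After GROUP BY (2 rows):
items.price | sum_yr
7 | 7
4 | 10
After ORDER BY (2 rows):
items.price | sum_yr
4 | 10
7 | 7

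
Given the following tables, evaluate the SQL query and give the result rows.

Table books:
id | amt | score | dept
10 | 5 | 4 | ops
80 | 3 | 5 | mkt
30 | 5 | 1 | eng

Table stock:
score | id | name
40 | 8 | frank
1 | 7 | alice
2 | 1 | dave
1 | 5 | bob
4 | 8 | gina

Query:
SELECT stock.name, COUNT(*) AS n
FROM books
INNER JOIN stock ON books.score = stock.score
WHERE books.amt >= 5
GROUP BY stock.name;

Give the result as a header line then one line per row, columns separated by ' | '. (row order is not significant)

== RESULT ==
stock.name | n
gina | 1
alice | 1
bob | 1

Derivation:
After JOIN stock (3 rows):
books.id | books.amt | books.score | books.dept | stock.score | stock.id | stock.name
10 | 5 | 4 | ops | 4 | 8 | gina
30 | 5 | 1 | eng | 1 | 7 | alice
30 | 5 | 1 | eng | 1 | 5 | bob
After WHERE (3 rows):
books.id | books.amt | books.score | books.dept | stock.score | stock.id | stock.name
10 | 5 | 4 | ops | 4 | 8 | gina
30 | 5 | 1 | eng | 1 | 7 | alice
30 | 5 | 1 | eng | 1 | 5 | bob
After GROUP BY (3 rows):
stock.name | n
gina | 1
alice | 1
bob | 1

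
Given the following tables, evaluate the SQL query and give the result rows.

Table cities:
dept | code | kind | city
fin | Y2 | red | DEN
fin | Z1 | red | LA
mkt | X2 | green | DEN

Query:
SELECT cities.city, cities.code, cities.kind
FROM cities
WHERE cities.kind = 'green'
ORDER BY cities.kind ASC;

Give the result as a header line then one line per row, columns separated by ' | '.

After WHERE (1 rows):
cities.dept | cities.code | cities.kind | cities.city
mkt | X2 | green | DEN
After SELECT (1 rows):
cities.city | cities.code | cities.kind
DEN | X2 | green
After ORDER BY (1 rows):
cities.city | cities.code | cities.kind
DEN | X2 | green

== RESULT ==
cities.city | cities.code | cities.kind
DEN | X2 | green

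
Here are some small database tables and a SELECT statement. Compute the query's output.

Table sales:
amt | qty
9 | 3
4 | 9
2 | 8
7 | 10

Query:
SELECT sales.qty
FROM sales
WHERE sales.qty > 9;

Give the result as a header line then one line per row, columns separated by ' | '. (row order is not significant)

== RESULT ==
sales.qty
10

Derivation:
After WHERE (1 rows):
sales.amt | sales.qty
7 | 10
After SELECT (1 rows):
sales.qty
10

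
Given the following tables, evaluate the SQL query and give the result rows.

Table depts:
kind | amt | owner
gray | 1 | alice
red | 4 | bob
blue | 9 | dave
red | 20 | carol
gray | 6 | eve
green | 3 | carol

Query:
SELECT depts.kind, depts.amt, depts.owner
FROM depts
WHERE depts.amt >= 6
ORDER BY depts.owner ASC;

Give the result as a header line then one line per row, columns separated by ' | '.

After WHERE (3 rows):
depts.kind | depts.amt | depts.owner
blue | 9 | dave
red | 20 | carol
gray | 6 | eve
After SELECT (3 rows):
depts.kind | depts.amt | depts.owner
blue | 9 | dave
red | 20 | carol
gray | 6 | eve
After ORDER BY (3 rows):
depts.kind | depts.amt | depts.owner
red | 20 | carol
blue | 9 | dave
gray | 6 | eve

== RESULT ==
depts.kind | depts.amt | depts.owner
red | 20 | carol
blue | 9 | dave
gray | 6 | eve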